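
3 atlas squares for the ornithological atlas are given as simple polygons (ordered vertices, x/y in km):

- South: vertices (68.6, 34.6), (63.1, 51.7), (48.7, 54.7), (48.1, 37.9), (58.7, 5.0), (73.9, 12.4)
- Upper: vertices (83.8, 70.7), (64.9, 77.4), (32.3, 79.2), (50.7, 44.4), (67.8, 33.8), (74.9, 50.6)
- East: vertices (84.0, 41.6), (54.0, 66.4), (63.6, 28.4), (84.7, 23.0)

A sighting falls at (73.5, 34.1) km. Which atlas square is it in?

East

Cast a ray rightward from (73.5, 34.1). For each polygon, the edges (by vertex number in listed order) whose endpoints lie on opposite sides of y = 34.1, where each meets that height, and whether that is right or left of the point:
South: 4–5 at x≈49.32 (left), 6–1 at x≈68.72 (left) → 0 crossings.
Upper: 4–5 at x≈67.32 (left), 5–6 at x≈67.93 (left) → 0 crossings.
East: 2–3 at x≈62.16 (left), 4–1 at x≈84.28 (right) → 1 crossing.
Only East has an odd count, so the point is inside East.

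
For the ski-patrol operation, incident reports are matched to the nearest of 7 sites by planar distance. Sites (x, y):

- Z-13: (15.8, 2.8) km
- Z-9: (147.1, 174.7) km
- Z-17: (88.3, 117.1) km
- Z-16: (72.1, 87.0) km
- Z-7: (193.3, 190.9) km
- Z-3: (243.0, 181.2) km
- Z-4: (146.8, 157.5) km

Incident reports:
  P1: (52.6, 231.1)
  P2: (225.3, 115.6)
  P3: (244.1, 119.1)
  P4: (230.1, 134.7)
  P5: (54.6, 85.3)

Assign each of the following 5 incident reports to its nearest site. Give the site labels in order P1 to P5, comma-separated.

Z-9, Z-3, Z-3, Z-3, Z-16

P1 → Z-9 (d²=12111.21)
P2 → Z-3 (d²=4616.65)
P3 → Z-3 (d²=3857.62)
P4 → Z-3 (d²=2328.66)
P5 → Z-16 (d²=309.14)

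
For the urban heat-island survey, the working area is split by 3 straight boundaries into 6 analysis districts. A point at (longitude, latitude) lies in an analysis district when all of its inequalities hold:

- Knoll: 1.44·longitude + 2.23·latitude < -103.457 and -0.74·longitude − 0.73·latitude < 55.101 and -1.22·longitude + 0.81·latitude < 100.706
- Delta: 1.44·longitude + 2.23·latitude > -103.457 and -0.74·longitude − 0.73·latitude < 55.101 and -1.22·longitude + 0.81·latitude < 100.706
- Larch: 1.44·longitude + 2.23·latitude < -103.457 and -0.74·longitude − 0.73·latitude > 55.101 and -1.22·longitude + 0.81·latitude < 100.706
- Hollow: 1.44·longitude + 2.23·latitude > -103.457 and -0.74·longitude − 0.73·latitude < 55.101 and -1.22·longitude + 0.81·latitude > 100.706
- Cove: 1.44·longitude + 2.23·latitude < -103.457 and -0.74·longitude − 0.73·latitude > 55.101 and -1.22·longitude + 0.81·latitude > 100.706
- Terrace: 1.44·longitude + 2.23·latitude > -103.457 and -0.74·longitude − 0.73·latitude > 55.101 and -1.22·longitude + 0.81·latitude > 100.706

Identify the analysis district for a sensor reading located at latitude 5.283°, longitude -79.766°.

Terrace

1.44·-79.766 + 2.23·5.283 = -103.082, which is > -103.457
-0.74·-79.766 − 0.73·5.283 = 55.170, which is > 55.101
-1.22·-79.766 + 0.81·5.283 = 101.594, which is > 100.706
This sign pattern matches Terrace.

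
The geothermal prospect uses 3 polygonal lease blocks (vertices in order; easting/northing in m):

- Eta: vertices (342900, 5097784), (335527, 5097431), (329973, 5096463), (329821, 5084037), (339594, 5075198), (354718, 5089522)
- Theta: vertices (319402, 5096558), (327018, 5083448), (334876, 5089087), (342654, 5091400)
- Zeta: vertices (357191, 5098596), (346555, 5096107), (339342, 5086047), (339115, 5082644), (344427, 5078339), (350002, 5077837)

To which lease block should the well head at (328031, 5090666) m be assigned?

Theta

Cast a ray rightward from (328031, 5090666). For each polygon, the edges (by vertex number in listed order) whose endpoints lie on opposite sides of northing = 5090666, where each meets that height, and whether that is right or left of the point:
Eta: 3–4 at easting≈329902.1 (right), 6–1 at easting≈353081.6 (right) → 2 crossings.
Theta: 1–2 at easting≈322824.8 (left), 3–4 at easting≈340185.8 (right) → 1 crossing.
Zeta: 2–3 at easting≈342653.8 (right), 6–1 at easting≈354444.8 (right) → 2 crossings.
Only Theta has an odd count, so the point is inside Theta.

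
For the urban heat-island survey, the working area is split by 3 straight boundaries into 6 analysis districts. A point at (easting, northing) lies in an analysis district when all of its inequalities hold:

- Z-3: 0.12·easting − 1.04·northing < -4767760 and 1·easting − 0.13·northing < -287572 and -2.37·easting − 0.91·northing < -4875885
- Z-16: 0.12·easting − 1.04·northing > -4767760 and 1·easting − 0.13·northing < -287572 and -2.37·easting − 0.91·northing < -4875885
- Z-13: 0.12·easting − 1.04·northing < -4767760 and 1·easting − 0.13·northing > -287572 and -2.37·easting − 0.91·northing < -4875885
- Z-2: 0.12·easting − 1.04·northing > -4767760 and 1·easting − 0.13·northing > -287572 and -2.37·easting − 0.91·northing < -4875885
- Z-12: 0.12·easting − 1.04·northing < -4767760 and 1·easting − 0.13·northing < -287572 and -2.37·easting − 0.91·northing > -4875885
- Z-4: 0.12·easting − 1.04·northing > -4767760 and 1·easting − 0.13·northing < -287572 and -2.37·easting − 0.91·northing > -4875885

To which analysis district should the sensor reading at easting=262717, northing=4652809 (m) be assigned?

0.12·262717 − 1.04·4652809 = -4807395.320, which is < -4767760
1·262717 − 0.13·4652809 = -342148.170, which is < -287572
-2.37·262717 − 0.91·4652809 = -4856695.480, which is > -4875885
This sign pattern matches Z-12.

Z-12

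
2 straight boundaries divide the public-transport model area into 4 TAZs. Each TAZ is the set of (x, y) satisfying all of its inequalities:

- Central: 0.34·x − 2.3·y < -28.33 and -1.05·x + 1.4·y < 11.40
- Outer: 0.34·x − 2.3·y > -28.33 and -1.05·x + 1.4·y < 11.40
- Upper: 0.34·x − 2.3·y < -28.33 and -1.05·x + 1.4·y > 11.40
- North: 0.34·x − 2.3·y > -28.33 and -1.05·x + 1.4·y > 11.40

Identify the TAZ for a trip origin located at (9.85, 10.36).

0.34·9.85 − 2.3·10.36 = -20.479, which is > -28.33
-1.05·9.85 + 1.4·10.36 = 4.161, which is < 11.40
This sign pattern matches Outer.

Outer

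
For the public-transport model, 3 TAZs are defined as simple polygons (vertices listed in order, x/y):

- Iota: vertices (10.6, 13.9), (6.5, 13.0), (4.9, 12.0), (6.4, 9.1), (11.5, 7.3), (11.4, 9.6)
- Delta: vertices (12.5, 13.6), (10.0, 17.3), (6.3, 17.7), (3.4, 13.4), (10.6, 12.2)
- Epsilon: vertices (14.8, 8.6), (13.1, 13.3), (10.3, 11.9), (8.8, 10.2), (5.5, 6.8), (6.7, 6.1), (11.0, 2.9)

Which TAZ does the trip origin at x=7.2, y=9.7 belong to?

Cast a ray rightward from (7.2, 9.7). For each polygon, the edges (by vertex number in listed order) whose endpoints lie on opposite sides of y = 9.7, where each meets that height, and whether that is right or left of the point:
Iota: 3–4 at x≈6.09 (left), 6–1 at x≈11.38 (right) → 1 crossing.
Delta: no edge straddles that height → 0 crossings.
Epsilon: 1–2 at x≈14.40 (right), 4–5 at x≈8.31 (right) → 2 crossings.
Only Iota has an odd count, so the point is inside Iota.

Iota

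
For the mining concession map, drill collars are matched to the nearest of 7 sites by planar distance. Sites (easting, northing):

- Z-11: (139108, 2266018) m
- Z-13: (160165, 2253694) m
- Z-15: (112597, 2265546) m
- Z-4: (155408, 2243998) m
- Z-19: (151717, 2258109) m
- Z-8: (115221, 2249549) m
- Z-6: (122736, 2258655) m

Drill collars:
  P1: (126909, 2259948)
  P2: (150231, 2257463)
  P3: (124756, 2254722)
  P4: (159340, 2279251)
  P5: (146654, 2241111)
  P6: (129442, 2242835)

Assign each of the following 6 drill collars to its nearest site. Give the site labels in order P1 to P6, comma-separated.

P1 → Z-6 (d²=19085778.00)
P2 → Z-19 (d²=2625512.00)
P3 → Z-6 (d²=19548889.00)
P4 → Z-19 (d²=505094293.00)
P5 → Z-4 (d²=84967285.00)
P6 → Z-8 (d²=247314637.00)

Z-6, Z-19, Z-6, Z-19, Z-4, Z-8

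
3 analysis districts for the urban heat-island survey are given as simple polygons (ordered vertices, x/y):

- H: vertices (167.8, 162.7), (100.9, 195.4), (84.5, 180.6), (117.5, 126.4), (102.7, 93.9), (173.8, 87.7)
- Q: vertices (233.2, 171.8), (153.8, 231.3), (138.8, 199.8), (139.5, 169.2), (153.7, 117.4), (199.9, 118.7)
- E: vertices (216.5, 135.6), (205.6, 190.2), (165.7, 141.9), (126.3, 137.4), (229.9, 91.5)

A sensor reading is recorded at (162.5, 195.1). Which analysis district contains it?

Cast a ray rightward from (162.5, 195.1). For each polygon, the edges (by vertex number in listed order) whose endpoints lie on opposite sides of y = 195.1, where each meets that height, and whether that is right or left of the point:
H: 1–2 at x≈101.51 (left), 2–3 at x≈100.57 (left) → 0 crossings.
Q: 1–2 at x≈202.11 (right), 3–4 at x≈138.91 (left) → 1 crossing.
E: no edge straddles that height → 0 crossings.
Only Q has an odd count, so the point is inside Q.

Q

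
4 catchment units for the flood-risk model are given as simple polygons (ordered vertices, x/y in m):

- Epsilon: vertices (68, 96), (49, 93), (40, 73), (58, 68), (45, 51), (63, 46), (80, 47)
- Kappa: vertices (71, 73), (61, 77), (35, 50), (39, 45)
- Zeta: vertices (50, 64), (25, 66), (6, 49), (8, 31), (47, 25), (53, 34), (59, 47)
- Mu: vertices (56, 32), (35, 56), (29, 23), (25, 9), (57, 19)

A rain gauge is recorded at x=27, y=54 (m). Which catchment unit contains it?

Zeta

Cast a ray rightward from (27, 54). For each polygon, the edges (by vertex number in listed order) whose endpoints lie on opposite sides of y = 54, where each meets that height, and whether that is right or left of the point:
Epsilon: 4–5 at x≈47.3 (right), 7–1 at x≈78.3 (right) → 2 crossings.
Kappa: 2–3 at x≈38.9 (right), 4–1 at x≈49.3 (right) → 2 crossings.
Zeta: 2–3 at x≈11.6 (left), 7–1 at x≈55.3 (right) → 1 crossing.
Mu: 1–2 at x≈36.8 (right), 2–3 at x≈34.6 (right) → 2 crossings.
Only Zeta has an odd count, so the point is inside Zeta.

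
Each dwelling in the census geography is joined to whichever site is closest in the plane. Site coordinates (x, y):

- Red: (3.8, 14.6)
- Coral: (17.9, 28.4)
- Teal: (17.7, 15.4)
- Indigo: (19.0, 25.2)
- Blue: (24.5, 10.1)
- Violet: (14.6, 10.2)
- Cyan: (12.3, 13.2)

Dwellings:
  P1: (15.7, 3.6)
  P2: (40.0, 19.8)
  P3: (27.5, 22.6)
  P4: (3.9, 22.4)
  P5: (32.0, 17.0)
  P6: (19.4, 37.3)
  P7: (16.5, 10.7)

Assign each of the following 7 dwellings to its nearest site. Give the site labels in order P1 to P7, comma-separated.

Violet, Blue, Indigo, Red, Blue, Coral, Violet

P1 → Violet (d²=44.77)
P2 → Blue (d²=334.34)
P3 → Indigo (d²=79.01)
P4 → Red (d²=60.85)
P5 → Blue (d²=103.86)
P6 → Coral (d²=81.46)
P7 → Violet (d²=3.86)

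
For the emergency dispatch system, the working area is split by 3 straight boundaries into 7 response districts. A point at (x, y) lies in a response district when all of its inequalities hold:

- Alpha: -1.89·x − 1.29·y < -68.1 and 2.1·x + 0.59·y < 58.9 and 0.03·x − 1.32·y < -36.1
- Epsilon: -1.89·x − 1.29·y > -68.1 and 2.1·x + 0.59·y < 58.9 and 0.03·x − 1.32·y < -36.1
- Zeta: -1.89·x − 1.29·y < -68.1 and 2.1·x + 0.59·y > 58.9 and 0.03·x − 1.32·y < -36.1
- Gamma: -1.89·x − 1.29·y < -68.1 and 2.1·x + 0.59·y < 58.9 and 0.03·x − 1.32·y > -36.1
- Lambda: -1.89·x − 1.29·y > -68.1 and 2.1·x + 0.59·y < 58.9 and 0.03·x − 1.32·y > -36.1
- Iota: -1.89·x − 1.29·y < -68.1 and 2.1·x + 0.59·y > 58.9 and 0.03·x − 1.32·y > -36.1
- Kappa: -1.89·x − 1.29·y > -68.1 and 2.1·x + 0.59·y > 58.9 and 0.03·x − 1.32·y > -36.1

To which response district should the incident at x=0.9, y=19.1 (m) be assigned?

-1.89·0.9 − 1.29·19.1 = -26.340, which is > -68.1
2.1·0.9 + 0.59·19.1 = 13.159, which is < 58.9
0.03·0.9 − 1.32·19.1 = -25.185, which is > -36.1
This sign pattern matches Lambda.

Lambda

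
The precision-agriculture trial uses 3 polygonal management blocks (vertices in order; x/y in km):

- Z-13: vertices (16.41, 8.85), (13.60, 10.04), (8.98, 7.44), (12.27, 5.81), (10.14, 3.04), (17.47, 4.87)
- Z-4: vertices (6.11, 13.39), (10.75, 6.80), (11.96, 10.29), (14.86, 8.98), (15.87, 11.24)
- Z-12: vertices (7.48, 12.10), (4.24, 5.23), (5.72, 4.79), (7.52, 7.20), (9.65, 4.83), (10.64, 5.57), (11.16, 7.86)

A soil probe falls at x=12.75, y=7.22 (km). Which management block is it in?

Cast a ray rightward from (12.75, 7.22). For each polygon, the edges (by vertex number in listed order) whose endpoints lie on opposite sides of y = 7.22, where each meets that height, and whether that is right or left of the point:
Z-13: 3–4 at x≈9.424 (left), 6–1 at x≈16.844 (right) → 1 crossing.
Z-4: 1–2 at x≈10.454 (left), 2–3 at x≈10.896 (left) → 0 crossings.
Z-12: 1–2 at x≈5.179 (left), 6–7 at x≈11.015 (left) → 0 crossings.
Only Z-13 has an odd count, so the point is inside Z-13.

Z-13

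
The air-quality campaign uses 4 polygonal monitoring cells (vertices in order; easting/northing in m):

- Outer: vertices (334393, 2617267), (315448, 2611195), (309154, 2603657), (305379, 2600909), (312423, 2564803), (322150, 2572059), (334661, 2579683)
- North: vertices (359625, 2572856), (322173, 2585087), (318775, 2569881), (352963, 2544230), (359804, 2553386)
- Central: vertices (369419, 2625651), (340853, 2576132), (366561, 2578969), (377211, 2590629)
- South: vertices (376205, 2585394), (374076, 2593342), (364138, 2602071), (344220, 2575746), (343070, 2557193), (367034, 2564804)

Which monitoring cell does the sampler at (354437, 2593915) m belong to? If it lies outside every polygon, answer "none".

Cast a ray rightward from (354437, 2593915). For each polygon, the edges (by vertex number in listed order) whose endpoints lie on opposite sides of northing = 2593915, where each meets that height, and whether that is right or left of the point:
Outer: 4–5 at easting≈306743.5 (left), 7–1 at easting≈334559.5 (left) → 0 crossings.
North: no edge straddles that height → 0 crossings.
Central: 1–2 at easting≈351111.5 (left), 4–1 at easting≈376479.9 (right) → 1 crossing.
South: 2–3 at easting≈373423.6 (right), 3–4 at easting≈357967.0 (right) → 2 crossings.
Only Central has an odd count, so the point is inside Central.

Central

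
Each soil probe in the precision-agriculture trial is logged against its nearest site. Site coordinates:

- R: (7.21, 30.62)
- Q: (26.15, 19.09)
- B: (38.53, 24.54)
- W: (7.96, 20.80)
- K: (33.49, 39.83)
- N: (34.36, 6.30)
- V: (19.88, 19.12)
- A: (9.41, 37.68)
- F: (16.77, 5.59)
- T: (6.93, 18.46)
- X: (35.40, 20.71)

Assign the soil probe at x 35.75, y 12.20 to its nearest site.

Squared distances to each site:
R: 1153.828; Q: 139.632; B: 160.004; W: 846.244; K: 768.524; N: 36.742; V: 299.743; A: 1343.026; F: 403.933; T: 869.780; X: 72.543.
Minimum at N.

N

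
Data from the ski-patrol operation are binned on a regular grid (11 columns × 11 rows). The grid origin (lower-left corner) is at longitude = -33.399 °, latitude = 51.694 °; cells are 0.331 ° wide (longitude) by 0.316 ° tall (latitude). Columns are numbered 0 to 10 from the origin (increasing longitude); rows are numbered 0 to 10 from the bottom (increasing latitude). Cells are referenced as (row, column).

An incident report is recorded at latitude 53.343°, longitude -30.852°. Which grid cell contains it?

(5, 7)

Column index: ⌊(-30.852 − -33.399) / 0.331⌋ = ⌊7.695⌋ = 7
Row offset from origin: ⌊(53.343 − 51.694) / 0.316⌋ = ⌊5.218⌋ = 5 → row 5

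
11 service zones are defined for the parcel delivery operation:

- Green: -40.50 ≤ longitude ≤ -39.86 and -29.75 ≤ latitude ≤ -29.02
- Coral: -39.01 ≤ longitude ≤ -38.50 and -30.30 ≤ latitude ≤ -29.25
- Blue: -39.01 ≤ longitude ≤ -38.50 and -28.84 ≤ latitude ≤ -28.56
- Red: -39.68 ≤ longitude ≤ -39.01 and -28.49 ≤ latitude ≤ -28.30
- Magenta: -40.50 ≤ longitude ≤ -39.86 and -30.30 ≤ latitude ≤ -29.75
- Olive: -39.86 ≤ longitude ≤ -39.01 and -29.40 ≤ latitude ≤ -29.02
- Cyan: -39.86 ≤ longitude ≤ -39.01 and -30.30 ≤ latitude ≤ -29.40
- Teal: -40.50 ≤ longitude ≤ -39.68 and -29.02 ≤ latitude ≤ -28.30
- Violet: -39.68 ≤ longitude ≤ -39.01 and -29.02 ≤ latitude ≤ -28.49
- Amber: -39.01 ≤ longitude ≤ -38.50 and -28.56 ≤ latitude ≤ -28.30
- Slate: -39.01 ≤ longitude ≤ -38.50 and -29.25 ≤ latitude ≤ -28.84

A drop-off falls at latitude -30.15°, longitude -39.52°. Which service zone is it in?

Cyan

The point has longitude = -39.52 and latitude = -30.15.
Only Cyan satisfies -39.86 ≤ longitude ≤ -39.01 and -30.30 ≤ latitude ≤ -29.40.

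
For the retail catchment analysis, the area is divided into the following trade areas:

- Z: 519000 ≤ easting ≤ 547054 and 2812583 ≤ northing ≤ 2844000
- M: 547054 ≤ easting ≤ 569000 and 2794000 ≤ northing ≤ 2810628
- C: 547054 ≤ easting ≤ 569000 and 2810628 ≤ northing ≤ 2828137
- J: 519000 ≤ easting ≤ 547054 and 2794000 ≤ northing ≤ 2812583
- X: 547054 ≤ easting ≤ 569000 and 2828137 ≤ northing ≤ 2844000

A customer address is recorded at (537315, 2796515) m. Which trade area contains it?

J

The point has easting = 537315 and northing = 2796515.
Only J satisfies 519000 ≤ easting ≤ 547054 and 2794000 ≤ northing ≤ 2812583.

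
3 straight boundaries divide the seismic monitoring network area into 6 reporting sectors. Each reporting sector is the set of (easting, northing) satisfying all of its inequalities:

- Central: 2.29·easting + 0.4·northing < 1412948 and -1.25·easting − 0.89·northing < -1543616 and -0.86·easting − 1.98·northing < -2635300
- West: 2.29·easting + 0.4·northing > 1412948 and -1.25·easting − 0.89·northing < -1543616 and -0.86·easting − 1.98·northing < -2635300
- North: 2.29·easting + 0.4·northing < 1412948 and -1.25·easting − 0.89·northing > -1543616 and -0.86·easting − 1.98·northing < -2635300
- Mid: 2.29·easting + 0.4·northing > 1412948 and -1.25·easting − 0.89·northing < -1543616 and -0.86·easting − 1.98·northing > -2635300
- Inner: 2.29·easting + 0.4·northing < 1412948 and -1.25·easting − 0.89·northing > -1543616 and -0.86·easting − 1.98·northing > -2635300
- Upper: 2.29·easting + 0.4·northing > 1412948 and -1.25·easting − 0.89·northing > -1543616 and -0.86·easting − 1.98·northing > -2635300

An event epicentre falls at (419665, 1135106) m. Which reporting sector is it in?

2.29·419665 + 0.4·1135106 = 1415075.250, which is > 1412948
-1.25·419665 − 0.89·1135106 = -1534825.590, which is > -1543616
-0.86·419665 − 1.98·1135106 = -2608421.780, which is > -2635300
This sign pattern matches Upper.

Upper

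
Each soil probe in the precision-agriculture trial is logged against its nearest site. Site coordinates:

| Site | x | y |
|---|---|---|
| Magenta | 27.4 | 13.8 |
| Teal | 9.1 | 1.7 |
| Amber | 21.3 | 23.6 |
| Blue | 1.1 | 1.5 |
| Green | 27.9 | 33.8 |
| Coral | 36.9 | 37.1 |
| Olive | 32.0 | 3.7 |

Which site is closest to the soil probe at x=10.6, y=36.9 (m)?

Squared distances to each site:
Magenta: 815.850; Teal: 1241.290; Amber: 291.380; Blue: 1343.410; Green: 308.900; Coral: 691.730; Olive: 1560.200.
Minimum at Amber.

Amber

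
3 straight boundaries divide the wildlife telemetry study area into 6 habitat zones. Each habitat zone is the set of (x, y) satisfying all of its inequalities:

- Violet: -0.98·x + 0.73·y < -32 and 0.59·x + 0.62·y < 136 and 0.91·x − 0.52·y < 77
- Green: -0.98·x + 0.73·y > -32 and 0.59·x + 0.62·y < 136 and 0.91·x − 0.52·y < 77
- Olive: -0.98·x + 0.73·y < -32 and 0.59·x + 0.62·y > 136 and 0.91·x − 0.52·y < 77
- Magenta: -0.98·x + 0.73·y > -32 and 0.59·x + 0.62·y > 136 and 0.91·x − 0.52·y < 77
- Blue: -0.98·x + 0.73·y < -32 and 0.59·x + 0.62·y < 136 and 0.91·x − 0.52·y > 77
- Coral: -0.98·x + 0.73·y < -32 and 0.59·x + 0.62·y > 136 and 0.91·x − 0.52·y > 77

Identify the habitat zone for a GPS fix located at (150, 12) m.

Blue

-0.98·150 + 0.73·12 = -138.240, which is < -32
0.59·150 + 0.62·12 = 95.940, which is < 136
0.91·150 − 0.52·12 = 130.260, which is > 77
This sign pattern matches Blue.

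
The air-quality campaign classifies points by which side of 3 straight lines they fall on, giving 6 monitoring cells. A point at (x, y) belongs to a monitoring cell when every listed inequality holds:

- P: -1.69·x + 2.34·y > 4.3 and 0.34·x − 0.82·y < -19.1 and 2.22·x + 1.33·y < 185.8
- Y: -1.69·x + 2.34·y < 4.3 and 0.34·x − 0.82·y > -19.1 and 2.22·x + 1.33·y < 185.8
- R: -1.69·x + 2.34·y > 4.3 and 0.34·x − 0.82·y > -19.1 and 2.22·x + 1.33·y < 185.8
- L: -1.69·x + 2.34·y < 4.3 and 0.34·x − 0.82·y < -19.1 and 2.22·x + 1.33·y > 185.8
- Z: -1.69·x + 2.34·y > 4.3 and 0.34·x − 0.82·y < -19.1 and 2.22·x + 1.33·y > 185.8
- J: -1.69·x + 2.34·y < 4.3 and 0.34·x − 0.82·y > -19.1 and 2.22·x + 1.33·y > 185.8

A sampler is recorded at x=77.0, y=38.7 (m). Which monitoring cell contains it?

J

-1.69·77.0 + 2.34·38.7 = -39.572, which is < 4.3
0.34·77.0 − 0.82·38.7 = -5.554, which is > -19.1
2.22·77.0 + 1.33·38.7 = 222.411, which is > 185.8
This sign pattern matches J.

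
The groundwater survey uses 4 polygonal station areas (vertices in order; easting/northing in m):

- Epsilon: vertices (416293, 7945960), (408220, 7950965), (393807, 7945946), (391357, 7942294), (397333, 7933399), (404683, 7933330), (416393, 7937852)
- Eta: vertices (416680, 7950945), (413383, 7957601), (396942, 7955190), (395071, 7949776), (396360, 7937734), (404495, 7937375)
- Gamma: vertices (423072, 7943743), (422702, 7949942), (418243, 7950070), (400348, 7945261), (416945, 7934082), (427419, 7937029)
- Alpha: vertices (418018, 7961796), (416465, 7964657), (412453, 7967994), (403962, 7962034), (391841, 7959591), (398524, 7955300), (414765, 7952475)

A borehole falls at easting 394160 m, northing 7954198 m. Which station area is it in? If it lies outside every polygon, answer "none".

none

Cast a ray rightward from (394160, 7954198). For each polygon, the edges (by vertex number in listed order) whose endpoints lie on opposite sides of northing = 7954198, where each meets that height, and whether that is right or left of the point:
Epsilon: no edge straddles that height → 0 crossings.
Eta: 1–2 at easting≈415068.7 (right), 3–4 at easting≈396599.2 (right) → 2 crossings.
Gamma: no edge straddles that height → 0 crossings.
Alpha: 6–7 at easting≈404859.4 (right), 7–1 at easting≈415366.3 (right) → 2 crossings.
All counts are even, so the point lies outside every listed polygon.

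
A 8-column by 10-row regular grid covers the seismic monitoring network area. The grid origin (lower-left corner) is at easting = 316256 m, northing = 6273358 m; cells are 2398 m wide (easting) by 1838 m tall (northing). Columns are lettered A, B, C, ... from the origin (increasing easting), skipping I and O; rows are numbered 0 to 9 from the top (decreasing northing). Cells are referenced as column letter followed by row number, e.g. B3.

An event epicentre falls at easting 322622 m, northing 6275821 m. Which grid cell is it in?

Column index: ⌊(322622 − 316256) / 2398⌋ = ⌊2.655⌋ = 2 → column C
Row offset from origin: ⌊(6275821 − 6273358) / 1838⌋ = ⌊1.340⌋ = 1 → row 8 (counted from top)

C8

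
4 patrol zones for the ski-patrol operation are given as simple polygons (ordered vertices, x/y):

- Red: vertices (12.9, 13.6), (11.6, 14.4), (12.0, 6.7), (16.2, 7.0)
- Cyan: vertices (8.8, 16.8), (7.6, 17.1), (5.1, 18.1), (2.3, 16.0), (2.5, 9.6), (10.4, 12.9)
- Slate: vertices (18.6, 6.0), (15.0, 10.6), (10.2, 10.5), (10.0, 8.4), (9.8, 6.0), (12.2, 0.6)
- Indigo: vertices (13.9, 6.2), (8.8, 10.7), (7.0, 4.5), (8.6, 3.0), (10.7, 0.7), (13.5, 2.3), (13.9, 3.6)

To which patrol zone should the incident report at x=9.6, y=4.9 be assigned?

Cast a ray rightward from (9.6, 4.9). For each polygon, the edges (by vertex number in listed order) whose endpoints lie on opposite sides of y = 4.9, where each meets that height, and whether that is right or left of the point:
Red: no edge straddles that height → 0 crossings.
Cyan: no edge straddles that height → 0 crossings.
Slate: 5–6 at x≈10.29 (right), 6–1 at x≈17.30 (right) → 2 crossings.
Indigo: 2–3 at x≈7.12 (left), 7–1 at x≈13.90 (right) → 1 crossing.
Only Indigo has an odd count, so the point is inside Indigo.

Indigo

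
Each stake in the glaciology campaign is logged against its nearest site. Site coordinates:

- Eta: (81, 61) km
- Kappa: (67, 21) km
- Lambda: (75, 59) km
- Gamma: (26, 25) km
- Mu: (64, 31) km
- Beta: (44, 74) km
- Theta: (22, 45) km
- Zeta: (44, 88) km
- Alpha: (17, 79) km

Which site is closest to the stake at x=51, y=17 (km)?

Kappa

Squared distances to each site:
Eta: 2836.000; Kappa: 272.000; Lambda: 2340.000; Gamma: 689.000; Mu: 365.000; Beta: 3298.000; Theta: 1625.000; Zeta: 5090.000; Alpha: 5000.000.
Minimum at Kappa.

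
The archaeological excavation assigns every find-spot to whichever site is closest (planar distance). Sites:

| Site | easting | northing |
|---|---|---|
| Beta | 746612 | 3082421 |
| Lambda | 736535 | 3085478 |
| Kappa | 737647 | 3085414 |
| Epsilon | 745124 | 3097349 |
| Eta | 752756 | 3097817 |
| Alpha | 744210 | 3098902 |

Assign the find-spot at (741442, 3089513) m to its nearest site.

Kappa

Squared distances to each site:
Beta: 77025364.000; Lambda: 40359874.000; Kappa: 31203826.000; Epsilon: 74960020.000; Eta: 196963012.000; Alpha: 95815145.000.
Minimum at Kappa.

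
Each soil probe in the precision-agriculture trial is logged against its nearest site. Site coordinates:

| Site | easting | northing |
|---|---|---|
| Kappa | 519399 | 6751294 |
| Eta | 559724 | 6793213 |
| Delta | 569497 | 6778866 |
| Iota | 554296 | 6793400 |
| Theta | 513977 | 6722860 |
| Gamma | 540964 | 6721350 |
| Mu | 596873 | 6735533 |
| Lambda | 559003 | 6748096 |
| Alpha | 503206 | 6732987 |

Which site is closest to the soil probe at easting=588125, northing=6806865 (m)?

Eta

Squared distances to each site:
Kappa: 7811399117.000; Eta: 992993905.000; Delta: 1130946385.000; Iota: 1325707466.000; Theta: 12554765929.000; Gamma: 9536975146.000; Mu: 5164781728.000; Lambda: 4301886245.000; Alpha: 12669195445.000.
Minimum at Eta.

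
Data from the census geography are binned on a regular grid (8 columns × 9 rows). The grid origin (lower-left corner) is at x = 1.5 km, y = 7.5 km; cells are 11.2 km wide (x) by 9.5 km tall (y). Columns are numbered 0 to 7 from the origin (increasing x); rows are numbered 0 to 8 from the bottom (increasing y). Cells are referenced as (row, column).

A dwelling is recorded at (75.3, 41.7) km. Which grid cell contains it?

Column index: ⌊(75.3 − 1.5) / 11.2⌋ = ⌊6.589⌋ = 6
Row offset from origin: ⌊(41.7 − 7.5) / 9.5⌋ = ⌊3.600⌋ = 3 → row 3

(3, 6)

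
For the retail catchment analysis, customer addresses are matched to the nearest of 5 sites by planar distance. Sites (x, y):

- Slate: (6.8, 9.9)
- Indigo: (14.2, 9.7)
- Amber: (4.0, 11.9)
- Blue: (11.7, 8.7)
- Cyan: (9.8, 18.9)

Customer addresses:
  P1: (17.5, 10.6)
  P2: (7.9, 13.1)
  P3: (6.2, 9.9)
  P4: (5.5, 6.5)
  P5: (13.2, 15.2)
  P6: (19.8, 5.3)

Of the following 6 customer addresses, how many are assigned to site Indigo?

2

P1 → Indigo
P2 → Slate
P3 → Slate
P4 → Slate
P5 → Cyan
P6 → Indigo
2 of the 6 go to Indigo.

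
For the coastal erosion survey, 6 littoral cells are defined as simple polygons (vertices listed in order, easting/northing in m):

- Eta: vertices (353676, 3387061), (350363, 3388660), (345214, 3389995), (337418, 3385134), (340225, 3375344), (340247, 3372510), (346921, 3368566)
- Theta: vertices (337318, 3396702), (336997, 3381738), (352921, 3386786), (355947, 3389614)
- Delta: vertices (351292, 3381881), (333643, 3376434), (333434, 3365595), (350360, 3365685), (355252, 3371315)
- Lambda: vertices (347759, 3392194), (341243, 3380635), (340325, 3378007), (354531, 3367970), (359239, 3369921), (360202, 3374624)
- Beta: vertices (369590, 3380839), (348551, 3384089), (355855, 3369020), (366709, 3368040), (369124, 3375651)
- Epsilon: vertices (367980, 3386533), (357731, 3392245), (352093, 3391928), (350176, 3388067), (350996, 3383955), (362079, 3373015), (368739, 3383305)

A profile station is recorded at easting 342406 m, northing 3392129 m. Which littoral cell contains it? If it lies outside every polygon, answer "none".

Theta

Cast a ray rightward from (342406, 3392129). For each polygon, the edges (by vertex number in listed order) whose endpoints lie on opposite sides of northing = 3392129, where each meets that height, and whether that is right or left of the point:
Eta: no edge straddles that height → 0 crossings.
Theta: 1–2 at easting≈337219.9 (left), 4–1 at easting≈349337.0 (right) → 1 crossing.
Delta: no edge straddles that height → 0 crossings.
Lambda: 1–2 at easting≈347722.4 (right), 6–1 at easting≈347805.0 (right) → 2 crossings.
Beta: no edge straddles that height → 0 crossings.
Epsilon: 1–2 at easting≈357939.1 (right), 2–3 at easting≈355667.9 (right) → 2 crossings.
Only Theta has an odd count, so the point is inside Theta.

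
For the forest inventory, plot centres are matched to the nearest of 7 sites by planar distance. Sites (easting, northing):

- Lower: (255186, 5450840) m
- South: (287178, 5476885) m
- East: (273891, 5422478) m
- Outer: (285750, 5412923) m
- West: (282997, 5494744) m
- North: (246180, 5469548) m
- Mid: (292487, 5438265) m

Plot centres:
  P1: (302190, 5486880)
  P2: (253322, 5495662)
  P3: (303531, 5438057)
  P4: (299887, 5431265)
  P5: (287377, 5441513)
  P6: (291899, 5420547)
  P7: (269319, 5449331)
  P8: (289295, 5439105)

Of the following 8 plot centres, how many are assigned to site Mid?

4

P1 → South
P2 → North
P3 → Mid
P4 → Mid
P5 → Mid
P6 → Outer
P7 → Lower
P8 → Mid
4 of the 8 go to Mid.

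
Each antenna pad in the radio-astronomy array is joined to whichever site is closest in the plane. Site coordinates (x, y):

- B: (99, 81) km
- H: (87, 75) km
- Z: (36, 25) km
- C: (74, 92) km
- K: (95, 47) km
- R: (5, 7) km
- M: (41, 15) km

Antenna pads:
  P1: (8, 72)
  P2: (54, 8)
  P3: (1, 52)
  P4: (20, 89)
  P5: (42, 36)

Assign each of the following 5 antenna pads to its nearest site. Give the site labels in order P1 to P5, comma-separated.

P1 → Z (d²=2993.00)
P2 → M (d²=218.00)
P3 → Z (d²=1954.00)
P4 → C (d²=2925.00)
P5 → Z (d²=157.00)

Z, M, Z, C, Z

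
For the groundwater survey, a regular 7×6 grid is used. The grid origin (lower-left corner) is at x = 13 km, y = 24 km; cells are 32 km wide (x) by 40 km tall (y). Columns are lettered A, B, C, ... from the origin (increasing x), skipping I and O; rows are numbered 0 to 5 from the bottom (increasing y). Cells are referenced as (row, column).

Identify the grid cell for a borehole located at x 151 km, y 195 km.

(4, E)

Column index: ⌊(151 − 13) / 32⌋ = ⌊4.312⌋ = 4 → column E
Row offset from origin: ⌊(195 − 24) / 40⌋ = ⌊4.275⌋ = 4 → row 4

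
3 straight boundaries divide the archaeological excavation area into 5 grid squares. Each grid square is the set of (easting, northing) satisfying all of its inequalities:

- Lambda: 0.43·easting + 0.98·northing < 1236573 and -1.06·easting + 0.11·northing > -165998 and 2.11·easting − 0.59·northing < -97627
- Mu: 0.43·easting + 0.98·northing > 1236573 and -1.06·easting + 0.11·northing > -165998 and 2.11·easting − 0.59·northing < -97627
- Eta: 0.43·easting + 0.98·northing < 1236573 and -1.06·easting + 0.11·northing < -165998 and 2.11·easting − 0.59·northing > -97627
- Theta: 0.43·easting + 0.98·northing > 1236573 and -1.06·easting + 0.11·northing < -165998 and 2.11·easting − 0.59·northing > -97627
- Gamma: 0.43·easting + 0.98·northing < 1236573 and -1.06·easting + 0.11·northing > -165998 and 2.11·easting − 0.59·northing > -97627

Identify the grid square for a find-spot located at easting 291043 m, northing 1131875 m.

Eta

0.43·291043 + 0.98·1131875 = 1234385.990, which is < 1236573
-1.06·291043 + 0.11·1131875 = -183999.330, which is < -165998
2.11·291043 − 0.59·1131875 = -53705.520, which is > -97627
This sign pattern matches Eta.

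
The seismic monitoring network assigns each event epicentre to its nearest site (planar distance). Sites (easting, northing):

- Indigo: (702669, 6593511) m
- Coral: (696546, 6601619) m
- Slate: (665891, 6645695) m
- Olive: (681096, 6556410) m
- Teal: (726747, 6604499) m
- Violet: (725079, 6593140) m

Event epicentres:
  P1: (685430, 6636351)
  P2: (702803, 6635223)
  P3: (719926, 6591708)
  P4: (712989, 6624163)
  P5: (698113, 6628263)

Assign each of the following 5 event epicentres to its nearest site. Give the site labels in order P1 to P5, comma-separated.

Slate, Coral, Violet, Teal, Coral

P1 → Slate (d²=469082857.00)
P2 → Coral (d²=1168378865.00)
P3 → Violet (d²=28604033.00)
P4 → Teal (d²=575955460.00)
P5 → Coral (d²=712358225.00)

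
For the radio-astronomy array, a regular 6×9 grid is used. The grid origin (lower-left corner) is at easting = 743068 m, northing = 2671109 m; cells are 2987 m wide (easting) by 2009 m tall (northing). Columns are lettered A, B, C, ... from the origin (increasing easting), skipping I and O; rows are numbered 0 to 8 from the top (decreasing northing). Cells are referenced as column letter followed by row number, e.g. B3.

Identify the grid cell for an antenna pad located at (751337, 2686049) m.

Column index: ⌊(751337 − 743068) / 2987⌋ = ⌊2.768⌋ = 2 → column C
Row offset from origin: ⌊(2686049 − 2671109) / 2009⌋ = ⌊7.437⌋ = 7 → row 1 (counted from top)

C1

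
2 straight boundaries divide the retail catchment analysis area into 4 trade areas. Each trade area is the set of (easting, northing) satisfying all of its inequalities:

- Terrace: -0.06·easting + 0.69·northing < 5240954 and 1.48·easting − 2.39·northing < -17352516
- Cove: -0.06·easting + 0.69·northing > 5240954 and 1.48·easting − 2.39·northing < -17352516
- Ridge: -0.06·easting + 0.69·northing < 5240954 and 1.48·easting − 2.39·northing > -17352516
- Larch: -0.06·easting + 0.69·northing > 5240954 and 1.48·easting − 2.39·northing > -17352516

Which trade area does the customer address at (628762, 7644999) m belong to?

Ridge

-0.06·628762 + 0.69·7644999 = 5237323.590, which is < 5240954
1.48·628762 − 2.39·7644999 = -17340979.850, which is > -17352516
This sign pattern matches Ridge.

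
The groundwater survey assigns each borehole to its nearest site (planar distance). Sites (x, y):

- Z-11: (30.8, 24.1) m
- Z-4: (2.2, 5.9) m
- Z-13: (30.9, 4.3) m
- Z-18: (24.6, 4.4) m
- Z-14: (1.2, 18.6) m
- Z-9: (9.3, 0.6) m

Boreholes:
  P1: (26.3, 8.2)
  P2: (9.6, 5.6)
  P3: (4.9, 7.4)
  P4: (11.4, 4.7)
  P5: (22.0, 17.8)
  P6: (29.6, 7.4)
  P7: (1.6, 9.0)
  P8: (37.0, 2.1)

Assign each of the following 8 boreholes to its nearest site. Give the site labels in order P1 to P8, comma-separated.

Z-18, Z-9, Z-4, Z-9, Z-11, Z-13, Z-4, Z-13

P1 → Z-18 (d²=17.33)
P2 → Z-9 (d²=25.09)
P3 → Z-4 (d²=9.54)
P4 → Z-9 (d²=21.22)
P5 → Z-11 (d²=117.13)
P6 → Z-13 (d²=11.30)
P7 → Z-4 (d²=9.97)
P8 → Z-13 (d²=42.05)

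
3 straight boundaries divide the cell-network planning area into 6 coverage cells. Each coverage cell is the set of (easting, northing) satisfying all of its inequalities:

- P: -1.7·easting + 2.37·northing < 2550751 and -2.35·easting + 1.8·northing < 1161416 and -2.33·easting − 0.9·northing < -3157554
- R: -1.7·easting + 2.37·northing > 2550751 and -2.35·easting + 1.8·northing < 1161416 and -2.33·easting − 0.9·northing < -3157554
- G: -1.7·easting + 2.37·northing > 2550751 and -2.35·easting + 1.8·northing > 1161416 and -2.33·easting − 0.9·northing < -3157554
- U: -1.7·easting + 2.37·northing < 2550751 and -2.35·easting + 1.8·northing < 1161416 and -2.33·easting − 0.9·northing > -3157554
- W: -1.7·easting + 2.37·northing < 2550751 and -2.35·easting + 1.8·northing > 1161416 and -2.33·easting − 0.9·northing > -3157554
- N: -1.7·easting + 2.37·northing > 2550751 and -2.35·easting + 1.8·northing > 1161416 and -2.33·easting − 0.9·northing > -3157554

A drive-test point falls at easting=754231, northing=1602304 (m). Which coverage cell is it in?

-1.7·754231 + 2.37·1602304 = 2515267.780, which is < 2550751
-2.35·754231 + 1.8·1602304 = 1111704.350, which is < 1161416
-2.33·754231 − 0.9·1602304 = -3199431.830, which is < -3157554
This sign pattern matches P.

P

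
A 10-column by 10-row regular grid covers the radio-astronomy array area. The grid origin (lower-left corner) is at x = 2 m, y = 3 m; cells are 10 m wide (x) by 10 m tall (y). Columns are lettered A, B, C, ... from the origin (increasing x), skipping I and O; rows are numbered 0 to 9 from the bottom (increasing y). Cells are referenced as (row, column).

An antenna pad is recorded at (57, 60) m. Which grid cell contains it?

(5, F)

Column index: ⌊(57 − 2) / 10⌋ = ⌊5.500⌋ = 5 → column F
Row offset from origin: ⌊(60 − 3) / 10⌋ = ⌊5.700⌋ = 5 → row 5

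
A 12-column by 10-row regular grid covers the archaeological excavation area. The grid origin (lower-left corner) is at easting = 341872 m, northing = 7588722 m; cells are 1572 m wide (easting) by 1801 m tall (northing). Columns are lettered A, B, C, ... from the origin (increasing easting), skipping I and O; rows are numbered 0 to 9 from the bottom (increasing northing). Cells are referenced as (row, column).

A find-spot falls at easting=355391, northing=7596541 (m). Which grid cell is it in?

(4, J)

Column index: ⌊(355391 − 341872) / 1572⌋ = ⌊8.600⌋ = 8 → column J
Row offset from origin: ⌊(7596541 − 7588722) / 1801⌋ = ⌊4.341⌋ = 4 → row 4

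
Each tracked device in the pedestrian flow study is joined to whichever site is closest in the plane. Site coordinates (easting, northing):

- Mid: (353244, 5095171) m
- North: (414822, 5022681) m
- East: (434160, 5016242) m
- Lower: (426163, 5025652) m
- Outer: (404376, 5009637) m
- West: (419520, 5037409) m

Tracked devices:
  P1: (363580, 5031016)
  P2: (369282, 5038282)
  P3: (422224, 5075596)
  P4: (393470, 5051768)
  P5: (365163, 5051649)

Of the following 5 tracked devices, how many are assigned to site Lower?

0

P1 → Outer
P2 → Outer
P3 → West
P4 → West
P5 → Mid
0 of the 5 go to Lower.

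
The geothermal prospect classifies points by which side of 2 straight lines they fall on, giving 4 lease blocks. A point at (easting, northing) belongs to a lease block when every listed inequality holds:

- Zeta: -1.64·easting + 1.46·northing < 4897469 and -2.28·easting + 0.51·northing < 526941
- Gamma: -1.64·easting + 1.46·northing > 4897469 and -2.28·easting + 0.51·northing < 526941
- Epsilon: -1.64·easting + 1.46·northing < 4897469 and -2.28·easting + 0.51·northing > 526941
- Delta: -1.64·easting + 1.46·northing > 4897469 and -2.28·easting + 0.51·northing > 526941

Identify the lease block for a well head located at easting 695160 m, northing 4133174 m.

-1.64·695160 + 1.46·4133174 = 4894371.640, which is < 4897469
-2.28·695160 + 0.51·4133174 = 522953.940, which is < 526941
This sign pattern matches Zeta.

Zeta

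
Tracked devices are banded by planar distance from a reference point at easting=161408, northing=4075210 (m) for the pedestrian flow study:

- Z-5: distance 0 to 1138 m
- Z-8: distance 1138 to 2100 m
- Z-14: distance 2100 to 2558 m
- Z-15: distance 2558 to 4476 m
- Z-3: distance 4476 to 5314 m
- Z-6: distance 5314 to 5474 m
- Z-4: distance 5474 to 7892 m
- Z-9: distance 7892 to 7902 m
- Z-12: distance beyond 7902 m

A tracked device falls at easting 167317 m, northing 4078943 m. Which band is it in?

Distance = √((167317−161408)² + (4078943−4075210)²) = √(34916281.000 + 13935289.000) = 6989.390 m.
5474 ≤ 6989.390 < 7892 → Z-4.

Z-4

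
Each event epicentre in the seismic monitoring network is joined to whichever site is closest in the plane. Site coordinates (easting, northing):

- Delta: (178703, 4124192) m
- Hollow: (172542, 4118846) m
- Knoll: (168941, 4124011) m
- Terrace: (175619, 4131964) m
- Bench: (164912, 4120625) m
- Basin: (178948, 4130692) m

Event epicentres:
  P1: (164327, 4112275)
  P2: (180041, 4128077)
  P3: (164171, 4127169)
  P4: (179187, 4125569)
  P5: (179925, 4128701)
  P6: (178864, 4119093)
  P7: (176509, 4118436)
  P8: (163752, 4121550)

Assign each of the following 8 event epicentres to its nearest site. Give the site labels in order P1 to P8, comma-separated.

Bench, Basin, Knoll, Delta, Basin, Delta, Hollow, Bench

P1 → Bench (d²=70064725.00)
P2 → Basin (d²=8032874.00)
P3 → Knoll (d²=32725864.00)
P4 → Delta (d²=2130385.00)
P5 → Basin (d²=4918610.00)
P6 → Delta (d²=26025722.00)
P7 → Hollow (d²=15905189.00)
P8 → Bench (d²=2201225.00)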